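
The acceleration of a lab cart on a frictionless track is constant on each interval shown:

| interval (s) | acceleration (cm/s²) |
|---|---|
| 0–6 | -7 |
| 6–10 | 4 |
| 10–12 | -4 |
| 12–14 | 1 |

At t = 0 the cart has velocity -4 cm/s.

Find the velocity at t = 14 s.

-36 cm/s

Δv equals the area under the a-t graph; then v = v₀ + Δv.
0–6 s: -7 × 6 = -42 cm/s
6–10 s: 4 × 4 = 16 cm/s
10–12 s: -4 × 2 = -8 cm/s
12–14 s: 1 × 2 = 2 cm/s
Δv = -32 cm/s, so v(14) = -4 + (-32) = -36 cm/s.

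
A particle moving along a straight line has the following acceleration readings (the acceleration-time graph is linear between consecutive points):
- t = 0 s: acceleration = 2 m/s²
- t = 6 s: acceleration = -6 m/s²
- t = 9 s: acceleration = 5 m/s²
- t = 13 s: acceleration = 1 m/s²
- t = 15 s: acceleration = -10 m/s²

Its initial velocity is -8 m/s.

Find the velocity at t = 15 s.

Δv equals the area under the a-t graph; then v = v₀ + Δv.
0–6 s: ½(2 + -6)(6) = -12 m/s
6–9 s: ½(-6 + 5)(3) = -1.5 m/s
9–13 s: ½(5 + 1)(4) = 12 m/s
13–15 s: ½(1 + -10)(2) = -9 m/s
Δv = -10.5 m/s, so v(15) = -8 + (-10.5) = -18.5 m/s.

-18.5 m/s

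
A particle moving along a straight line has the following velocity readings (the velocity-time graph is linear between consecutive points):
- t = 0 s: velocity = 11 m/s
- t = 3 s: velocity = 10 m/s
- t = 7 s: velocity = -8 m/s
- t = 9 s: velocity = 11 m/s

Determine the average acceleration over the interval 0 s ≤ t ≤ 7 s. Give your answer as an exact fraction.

Average acceleration = Δv/Δt = (-8 − 11)/(7 − 0) = -19/7 m/s².

-19/7 m/s²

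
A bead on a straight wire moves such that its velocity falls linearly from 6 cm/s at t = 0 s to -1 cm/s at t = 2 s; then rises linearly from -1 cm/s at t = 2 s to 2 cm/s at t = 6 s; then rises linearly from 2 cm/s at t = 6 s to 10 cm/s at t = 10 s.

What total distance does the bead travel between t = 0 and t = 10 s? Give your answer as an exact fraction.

Total distance travelled is ∫|v| dt — sum the magnitudes of each area piece.
0–2 s: v = 0 at t = 12/7 s; triangle areas 36/7 + 1/7 = 37/7 cm
2–6 s: v = 0 at t = 10/3 s; triangle areas 2/3 + 8/3 = 10/3 cm
6–10 s: |½(2 + 10)(4)| = 24 cm
Total distance = 685/21 cm

685/21 cm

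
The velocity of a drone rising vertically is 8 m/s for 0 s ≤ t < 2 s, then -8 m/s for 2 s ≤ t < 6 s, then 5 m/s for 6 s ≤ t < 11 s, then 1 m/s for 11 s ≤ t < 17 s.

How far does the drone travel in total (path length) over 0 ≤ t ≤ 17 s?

79 m

Total distance travelled is ∫|v| dt — sum the magnitudes of each area piece.
0–2 s: |8| × 2 = 16 m
2–6 s: |-8| × 4 = 32 m
6–11 s: |5| × 5 = 25 m
11–17 s: |1| × 6 = 6 m
Total distance = 79 m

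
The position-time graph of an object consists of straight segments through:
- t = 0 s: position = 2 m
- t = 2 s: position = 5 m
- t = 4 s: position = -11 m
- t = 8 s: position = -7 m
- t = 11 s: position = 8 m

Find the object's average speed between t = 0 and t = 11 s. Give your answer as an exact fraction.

Average speed = (total path length)/(elapsed time); on a piecewise-linear x-t graph the path length is Σ|Δx|.
0–2 s: |Δx| = |5 − 2| = 3 m
2–4 s: |Δx| = |-11 − 5| = 16 m
4–8 s: |Δx| = |-7 − -11| = 4 m
8–11 s: |Δx| = |8 − -7| = 15 m
Total path = 38 m; average speed = 38/11 = 38/11 m/s.

38/11 m/s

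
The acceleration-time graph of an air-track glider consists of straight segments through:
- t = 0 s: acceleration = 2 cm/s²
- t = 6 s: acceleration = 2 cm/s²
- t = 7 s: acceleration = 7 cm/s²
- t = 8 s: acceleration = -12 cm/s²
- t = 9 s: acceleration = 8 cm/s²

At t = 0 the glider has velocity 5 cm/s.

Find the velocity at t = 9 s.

17 cm/s

Δv equals the area under the a-t graph; then v = v₀ + Δv.
0–6 s: 2 × 6 = 12 cm/s
6–7 s: ½(2 + 7)(1) = 4.5 cm/s
7–8 s: ½(7 + -12)(1) = -2.5 cm/s
8–9 s: ½(-12 + 8)(1) = -2 cm/s
Δv = 12 cm/s, so v(9) = 5 + (12) = 17 cm/s.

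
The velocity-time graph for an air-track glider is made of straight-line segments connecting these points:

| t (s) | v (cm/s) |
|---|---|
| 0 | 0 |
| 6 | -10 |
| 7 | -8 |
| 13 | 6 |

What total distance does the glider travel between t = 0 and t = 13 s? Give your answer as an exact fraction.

Distance (not displacement) is the total path length: add the absolute areas under v-t.
0–6 s: |½(0 + -10)(6)| = 30 cm
6–7 s: |½(-10 + -8)(1)| = 9 cm
7–13 s: v = 0 at t = 73/7 s; triangle areas 96/7 + 54/7 = 150/7 cm
Total distance = 423/7 cm

423/7 cm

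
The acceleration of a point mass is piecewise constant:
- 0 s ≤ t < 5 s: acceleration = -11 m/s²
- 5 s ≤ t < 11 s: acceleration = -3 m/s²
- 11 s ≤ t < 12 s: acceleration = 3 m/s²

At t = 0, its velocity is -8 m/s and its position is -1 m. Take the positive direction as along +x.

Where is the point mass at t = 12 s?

-690 m

On each constant-a segment, Δv = aΔt and Δx = v₀Δt + ½aΔt²; chain segment to segment.
0–5 s: v starts -8 m/s; Δx = -8·5 + ½·-11·5² = -177.5 m; v ends -63 m/s.
5–11 s: v starts -63 m/s; Δx = -63·6 + ½·-3·6² = -432 m; v ends -81 m/s.
11–12 s: v starts -81 m/s; Δx = -81·1 + ½·3·1² = -79.5 m; v ends -78 m/s.
x(12) = -1 + Σ Δx = -690 m.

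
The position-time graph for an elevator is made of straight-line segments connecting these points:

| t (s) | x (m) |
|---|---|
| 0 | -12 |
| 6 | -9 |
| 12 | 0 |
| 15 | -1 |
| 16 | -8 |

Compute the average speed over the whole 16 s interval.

Average speed = (total path length)/(elapsed time); on a piecewise-linear x-t graph the path length is Σ|Δx|.
0–6 s: |Δx| = |-9 − -12| = 3 m
6–12 s: |Δx| = |0 − -9| = 9 m
12–15 s: |Δx| = |-1 − 0| = 1 m
15–16 s: |Δx| = |-8 − -1| = 7 m
Total path = 20 m; average speed = 20/16 = 1.25 m/s.

1.25 m/s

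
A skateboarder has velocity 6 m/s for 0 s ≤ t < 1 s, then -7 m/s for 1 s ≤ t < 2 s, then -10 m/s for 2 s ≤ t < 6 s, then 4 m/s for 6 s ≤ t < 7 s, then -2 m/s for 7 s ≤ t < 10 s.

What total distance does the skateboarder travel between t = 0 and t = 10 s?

63 m

Total distance travelled is ∫|v| dt — sum the magnitudes of each area piece.
0–1 s: |6| × 1 = 6 m
1–2 s: |-7| × 1 = 7 m
2–6 s: |-10| × 4 = 40 m
6–7 s: |4| × 1 = 4 m
7–10 s: |-2| × 3 = 6 m
Total distance = 63 m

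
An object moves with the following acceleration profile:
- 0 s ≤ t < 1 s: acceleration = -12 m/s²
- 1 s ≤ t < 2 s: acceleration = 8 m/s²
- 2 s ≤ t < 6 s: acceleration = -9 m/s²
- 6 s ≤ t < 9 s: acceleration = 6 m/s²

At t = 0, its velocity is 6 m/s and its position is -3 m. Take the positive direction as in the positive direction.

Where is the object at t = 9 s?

On each constant-a segment, Δv = aΔt and Δx = v₀Δt + ½aΔt²; chain segment to segment.
0–1 s: v starts 6 m/s; Δx = 6·1 + ½·-12·1² = 0 m; v ends -6 m/s.
1–2 s: v starts -6 m/s; Δx = -6·1 + ½·8·1² = -2 m; v ends 2 m/s.
2–6 s: v starts 2 m/s; Δx = 2·4 + ½·-9·4² = -64 m; v ends -34 m/s.
6–9 s: v starts -34 m/s; Δx = -34·3 + ½·6·3² = -75 m; v ends -16 m/s.
x(9) = -3 + Σ Δx = -144 m.

-144 m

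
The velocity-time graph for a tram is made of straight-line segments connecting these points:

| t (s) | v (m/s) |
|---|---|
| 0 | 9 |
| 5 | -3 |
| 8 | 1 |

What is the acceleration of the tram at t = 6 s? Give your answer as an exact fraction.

4/3 m/s²

Acceleration is the slope of the v-t graph on 5–8 s: (1 − -3)/(8 − 5) = 4/3 m/s².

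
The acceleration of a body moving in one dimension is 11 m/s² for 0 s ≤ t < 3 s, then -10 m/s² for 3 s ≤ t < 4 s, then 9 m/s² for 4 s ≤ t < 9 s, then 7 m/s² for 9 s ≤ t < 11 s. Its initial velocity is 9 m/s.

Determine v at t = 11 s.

Δv equals the area under the a-t graph; then v = v₀ + Δv.
0–3 s: 11 × 3 = 33 m/s
3–4 s: -10 × 1 = -10 m/s
4–9 s: 9 × 5 = 45 m/s
9–11 s: 7 × 2 = 14 m/s
Δv = 82 m/s, so v(11) = 9 + (82) = 91 m/s.

91 m/s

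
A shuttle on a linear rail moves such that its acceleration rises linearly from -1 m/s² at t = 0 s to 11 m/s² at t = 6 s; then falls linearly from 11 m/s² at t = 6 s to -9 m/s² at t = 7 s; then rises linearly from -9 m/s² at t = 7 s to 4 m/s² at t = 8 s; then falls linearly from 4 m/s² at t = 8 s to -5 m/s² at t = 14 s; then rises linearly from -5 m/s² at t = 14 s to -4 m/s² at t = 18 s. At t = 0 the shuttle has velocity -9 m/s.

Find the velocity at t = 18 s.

-1.5 m/s

Δv equals the area under the a-t graph; then v = v₀ + Δv.
0–6 s: ½(-1 + 11)(6) = 30 m/s
6–7 s: ½(11 + -9)(1) = 1 m/s
7–8 s: ½(-9 + 4)(1) = -2.5 m/s
8–14 s: ½(4 + -5)(6) = -3 m/s
14–18 s: ½(-5 + -4)(4) = -18 m/s
Δv = 7.5 m/s, so v(18) = -9 + (7.5) = -1.5 m/s.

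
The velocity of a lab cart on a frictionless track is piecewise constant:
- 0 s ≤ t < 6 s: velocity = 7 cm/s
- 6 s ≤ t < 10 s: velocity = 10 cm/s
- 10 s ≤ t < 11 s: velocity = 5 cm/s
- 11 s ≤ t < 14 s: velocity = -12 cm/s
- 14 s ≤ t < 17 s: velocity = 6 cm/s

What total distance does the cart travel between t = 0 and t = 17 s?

Distance (not displacement) is the total path length: add the absolute areas under v-t.
0–6 s: |7| × 6 = 42 cm
6–10 s: |10| × 4 = 40 cm
10–11 s: |5| × 1 = 5 cm
11–14 s: |-12| × 3 = 36 cm
14–17 s: |6| × 3 = 18 cm
Total distance = 141 cm

141 cm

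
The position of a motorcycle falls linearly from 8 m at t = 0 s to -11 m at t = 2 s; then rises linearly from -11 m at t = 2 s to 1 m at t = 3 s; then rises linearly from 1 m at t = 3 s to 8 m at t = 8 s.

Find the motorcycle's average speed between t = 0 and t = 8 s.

4.75 m/s

Average speed = (total path length)/(elapsed time); on a piecewise-linear x-t graph the path length is Σ|Δx|.
0–2 s: |Δx| = |-11 − 8| = 19 m
2–3 s: |Δx| = |1 − -11| = 12 m
3–8 s: |Δx| = |8 − 1| = 7 m
Total path = 38 m; average speed = 38/8 = 4.75 m/s.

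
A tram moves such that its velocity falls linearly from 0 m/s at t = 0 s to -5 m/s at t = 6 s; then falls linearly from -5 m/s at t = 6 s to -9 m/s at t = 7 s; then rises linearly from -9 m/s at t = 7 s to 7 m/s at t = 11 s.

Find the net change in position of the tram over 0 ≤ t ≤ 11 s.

-26 m

Net displacement equals the area under the velocity-time graph (areas below the axis count negative).
0–6 s: ½(0 + -5)(6) = -15 m
6–7 s: ½(-5 + -9)(1) = -7 m
7–11 s: ½(-9 + 7)(4) = -4 m
Net displacement = -26 m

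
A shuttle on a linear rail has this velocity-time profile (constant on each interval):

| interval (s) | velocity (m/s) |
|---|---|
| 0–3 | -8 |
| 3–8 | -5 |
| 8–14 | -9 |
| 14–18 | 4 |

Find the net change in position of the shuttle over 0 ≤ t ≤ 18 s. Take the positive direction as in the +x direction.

Net displacement equals the area under the velocity-time graph (areas below the axis count negative).
0–3 s: -8 × 3 = -24 m
3–8 s: -5 × 5 = -25 m
8–14 s: -9 × 6 = -54 m
14–18 s: 4 × 4 = 16 m
Net displacement = -87 m

-87 m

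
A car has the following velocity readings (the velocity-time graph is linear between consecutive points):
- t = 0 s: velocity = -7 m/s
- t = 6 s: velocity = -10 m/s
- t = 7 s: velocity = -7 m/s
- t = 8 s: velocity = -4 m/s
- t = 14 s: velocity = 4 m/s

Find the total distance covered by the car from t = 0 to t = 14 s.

77 m

Distance (not displacement) is the total path length: add the absolute areas under v-t.
0–6 s: |½(-7 + -10)(6)| = 51 m
6–7 s: |½(-10 + -7)(1)| = 8.5 m
7–8 s: |½(-7 + -4)(1)| = 5.5 m
8–14 s: v = 0 at t = 11 s; triangle areas 6 + 6 = 12 m
Total distance = 77 m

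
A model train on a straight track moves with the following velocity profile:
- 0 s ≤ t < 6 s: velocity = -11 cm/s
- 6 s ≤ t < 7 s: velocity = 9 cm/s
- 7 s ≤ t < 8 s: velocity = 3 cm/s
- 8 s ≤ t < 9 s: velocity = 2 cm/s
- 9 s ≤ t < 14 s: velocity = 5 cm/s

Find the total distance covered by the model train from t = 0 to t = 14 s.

105 cm

Total distance travelled is ∫|v| dt — sum the magnitudes of each area piece.
0–6 s: |-11| × 6 = 66 cm
6–7 s: |9| × 1 = 9 cm
7–8 s: |3| × 1 = 3 cm
8–9 s: |2| × 1 = 2 cm
9–14 s: |5| × 5 = 25 cm
Total distance = 105 cm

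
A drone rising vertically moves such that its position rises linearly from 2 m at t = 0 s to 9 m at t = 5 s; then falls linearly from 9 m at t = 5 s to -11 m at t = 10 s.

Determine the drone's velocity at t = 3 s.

Velocity is the slope of the x-t graph on 0–5 s: (9 − 2)/(5 − 0) = 1.4 m/s.

1.4 m/s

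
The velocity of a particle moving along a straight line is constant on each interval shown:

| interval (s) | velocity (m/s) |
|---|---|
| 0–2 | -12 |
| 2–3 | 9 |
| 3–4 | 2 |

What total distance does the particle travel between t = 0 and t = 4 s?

35 m

Total distance travelled is ∫|v| dt — sum the magnitudes of each area piece.
0–2 s: |-12| × 2 = 24 m
2–3 s: |9| × 1 = 9 m
3–4 s: |2| × 1 = 2 m
Total distance = 35 m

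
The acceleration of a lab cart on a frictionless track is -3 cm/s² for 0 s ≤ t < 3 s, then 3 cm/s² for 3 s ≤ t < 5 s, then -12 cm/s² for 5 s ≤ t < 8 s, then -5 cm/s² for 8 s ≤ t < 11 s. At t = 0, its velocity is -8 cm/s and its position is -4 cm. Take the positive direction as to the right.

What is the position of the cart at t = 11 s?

On each constant-a segment, Δv = aΔt and Δx = v₀Δt + ½aΔt²; chain segment to segment.
0–3 s: v starts -8 cm/s; Δx = -8·3 + ½·-3·3² = -37.5 cm; v ends -17 cm/s.
3–5 s: v starts -17 cm/s; Δx = -17·2 + ½·3·2² = -28 cm; v ends -11 cm/s.
5–8 s: v starts -11 cm/s; Δx = -11·3 + ½·-12·3² = -87 cm; v ends -47 cm/s.
8–11 s: v starts -47 cm/s; Δx = -47·3 + ½·-5·3² = -163.5 cm; v ends -62 cm/s.
x(11) = -4 + Σ Δx = -320 cm.

-320 cm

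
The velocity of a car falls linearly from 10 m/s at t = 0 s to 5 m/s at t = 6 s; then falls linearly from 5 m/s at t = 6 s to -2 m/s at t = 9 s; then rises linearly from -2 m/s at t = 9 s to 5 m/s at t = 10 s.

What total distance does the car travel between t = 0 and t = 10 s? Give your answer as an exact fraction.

373/7 m

Total distance travelled is ∫|v| dt — sum the magnitudes of each area piece.
0–6 s: |½(10 + 5)(6)| = 45 m
6–9 s: v = 0 at t = 57/7 s; triangle areas 75/14 + 6/7 = 87/14 m
9–10 s: v = 0 at t = 65/7 s; triangle areas 2/7 + 25/14 = 29/14 m
Total distance = 373/7 m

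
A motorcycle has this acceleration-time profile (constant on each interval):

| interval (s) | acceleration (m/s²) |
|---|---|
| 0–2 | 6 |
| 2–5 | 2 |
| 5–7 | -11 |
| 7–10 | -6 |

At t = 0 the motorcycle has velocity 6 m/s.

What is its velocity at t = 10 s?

Δv equals the area under the a-t graph; then v = v₀ + Δv.
0–2 s: 6 × 2 = 12 m/s
2–5 s: 2 × 3 = 6 m/s
5–7 s: -11 × 2 = -22 m/s
7–10 s: -6 × 3 = -18 m/s
Δv = -22 m/s, so v(10) = 6 + (-22) = -16 m/s.

-16 m/s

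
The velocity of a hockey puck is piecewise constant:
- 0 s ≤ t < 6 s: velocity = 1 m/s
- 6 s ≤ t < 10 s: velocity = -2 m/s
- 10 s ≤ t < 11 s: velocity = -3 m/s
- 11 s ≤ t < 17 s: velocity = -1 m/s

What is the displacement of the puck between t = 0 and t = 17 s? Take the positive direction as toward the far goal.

-11 m

Displacement is the signed area under the v-t curve.
0–6 s: 1 × 6 = 6 m
6–10 s: -2 × 4 = -8 m
10–11 s: -3 × 1 = -3 m
11–17 s: -1 × 6 = -6 m
Net displacement = -11 m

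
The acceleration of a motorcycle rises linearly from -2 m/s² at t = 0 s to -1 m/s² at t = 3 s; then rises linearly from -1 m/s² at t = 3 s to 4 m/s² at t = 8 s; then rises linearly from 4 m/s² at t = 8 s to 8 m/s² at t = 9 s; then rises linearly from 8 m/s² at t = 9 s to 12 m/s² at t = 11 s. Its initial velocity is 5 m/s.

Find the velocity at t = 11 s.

Δv equals the area under the a-t graph; then v = v₀ + Δv.
0–3 s: ½(-2 + -1)(3) = -4.5 m/s
3–8 s: ½(-1 + 4)(5) = 7.5 m/s
8–9 s: ½(4 + 8)(1) = 6 m/s
9–11 s: ½(8 + 12)(2) = 20 m/s
Δv = 29 m/s, so v(11) = 5 + (29) = 34 m/s.

34 m/s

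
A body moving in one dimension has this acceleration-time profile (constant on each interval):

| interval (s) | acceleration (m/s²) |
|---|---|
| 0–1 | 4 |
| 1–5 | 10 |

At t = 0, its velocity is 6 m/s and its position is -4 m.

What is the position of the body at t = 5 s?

On each constant-a segment, Δv = aΔt and Δx = v₀Δt + ½aΔt²; chain segment to segment.
0–1 s: v starts 6 m/s; Δx = 6·1 + ½·4·1² = 8 m; v ends 10 m/s.
1–5 s: v starts 10 m/s; Δx = 10·4 + ½·10·4² = 120 m; v ends 50 m/s.
x(5) = -4 + Σ Δx = 124 m.

124 m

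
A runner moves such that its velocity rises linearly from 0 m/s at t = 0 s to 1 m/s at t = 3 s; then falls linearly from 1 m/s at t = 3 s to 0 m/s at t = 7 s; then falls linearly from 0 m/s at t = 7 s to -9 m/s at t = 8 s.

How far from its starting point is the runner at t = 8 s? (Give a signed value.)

Displacement is the signed area under the v-t curve.
0–3 s: ½(0 + 1)(3) = 1.5 m
3–7 s: ½(1 + 0)(4) = 2 m
7–8 s: ½(0 + -9)(1) = -4.5 m
Net displacement = -1 m

-1 m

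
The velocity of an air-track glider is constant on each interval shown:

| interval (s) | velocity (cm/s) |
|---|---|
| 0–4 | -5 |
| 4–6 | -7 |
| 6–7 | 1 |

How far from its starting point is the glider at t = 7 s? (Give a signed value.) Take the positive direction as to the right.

-33 cm

Net displacement equals the area under the velocity-time graph (areas below the axis count negative).
0–4 s: -5 × 4 = -20 cm
4–6 s: -7 × 2 = -14 cm
6–7 s: 1 × 1 = 1 cm
Net displacement = -33 cm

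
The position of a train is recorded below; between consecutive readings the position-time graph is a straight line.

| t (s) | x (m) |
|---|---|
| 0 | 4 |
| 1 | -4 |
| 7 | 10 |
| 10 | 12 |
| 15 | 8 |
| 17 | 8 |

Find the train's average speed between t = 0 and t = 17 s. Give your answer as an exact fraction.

28/17 m/s

Average speed = (total path length)/(elapsed time); on a piecewise-linear x-t graph the path length is Σ|Δx|.
0–1 s: |Δx| = |-4 − 4| = 8 m
1–7 s: |Δx| = |10 − -4| = 14 m
7–10 s: |Δx| = |12 − 10| = 2 m
10–15 s: |Δx| = |8 − 12| = 4 m
15–17 s: |Δx| = |8 − 8| = 0 m
Total path = 28 m; average speed = 28/17 = 28/17 m/s.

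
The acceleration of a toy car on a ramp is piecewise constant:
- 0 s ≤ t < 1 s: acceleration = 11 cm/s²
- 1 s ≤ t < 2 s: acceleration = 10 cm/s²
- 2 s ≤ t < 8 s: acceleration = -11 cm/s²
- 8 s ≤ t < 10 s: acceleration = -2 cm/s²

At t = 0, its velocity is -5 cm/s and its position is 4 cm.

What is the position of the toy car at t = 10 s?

On each constant-a segment, Δv = aΔt and Δx = v₀Δt + ½aΔt²; chain segment to segment.
0–1 s: v starts -5 cm/s; Δx = -5·1 + ½·11·1² = 0.5 cm; v ends 6 cm/s.
1–2 s: v starts 6 cm/s; Δx = 6·1 + ½·10·1² = 11 cm; v ends 16 cm/s.
2–8 s: v starts 16 cm/s; Δx = 16·6 + ½·-11·6² = -102 cm; v ends -50 cm/s.
8–10 s: v starts -50 cm/s; Δx = -50·2 + ½·-2·2² = -104 cm; v ends -54 cm/s.
x(10) = 4 + Σ Δx = -190.5 cm.

-190.5 cm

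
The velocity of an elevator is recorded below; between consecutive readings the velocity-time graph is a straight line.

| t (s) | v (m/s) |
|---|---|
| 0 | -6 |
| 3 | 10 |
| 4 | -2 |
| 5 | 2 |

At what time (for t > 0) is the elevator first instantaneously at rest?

t = 1.125 s

v changes sign on 0–3 s (from -6 to 10); the graph is linear there, so v = 0 at t = 0 + (6)·(3 − 0)/(10 − -6) = 1.125 s.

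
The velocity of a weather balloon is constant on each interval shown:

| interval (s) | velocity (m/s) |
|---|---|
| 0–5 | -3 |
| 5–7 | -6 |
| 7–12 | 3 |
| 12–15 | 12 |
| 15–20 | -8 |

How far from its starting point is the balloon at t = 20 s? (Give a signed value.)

Net displacement equals the area under the velocity-time graph (areas below the axis count negative).
0–5 s: -3 × 5 = -15 m
5–7 s: -6 × 2 = -12 m
7–12 s: 3 × 5 = 15 m
12–15 s: 12 × 3 = 36 m
15–20 s: -8 × 5 = -40 m
Net displacement = -16 m

-16 m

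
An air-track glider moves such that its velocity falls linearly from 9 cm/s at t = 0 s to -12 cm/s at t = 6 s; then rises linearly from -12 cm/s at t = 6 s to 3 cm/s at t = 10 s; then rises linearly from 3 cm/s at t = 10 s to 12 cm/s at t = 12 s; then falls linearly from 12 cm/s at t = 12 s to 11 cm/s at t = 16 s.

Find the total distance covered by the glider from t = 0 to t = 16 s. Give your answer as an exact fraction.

Distance (not displacement) is the total path length: add the absolute areas under v-t.
0–6 s: v = 0 at t = 18/7 s; triangle areas 81/7 + 144/7 = 225/7 cm
6–10 s: v = 0 at t = 9.2 s; triangle areas 19.2 + 1.2 = 20.4 cm
10–12 s: |½(3 + 12)(2)| = 15 cm
12–16 s: |½(12 + 11)(4)| = 46 cm
Total distance = 3974/35 cm

3974/35 cm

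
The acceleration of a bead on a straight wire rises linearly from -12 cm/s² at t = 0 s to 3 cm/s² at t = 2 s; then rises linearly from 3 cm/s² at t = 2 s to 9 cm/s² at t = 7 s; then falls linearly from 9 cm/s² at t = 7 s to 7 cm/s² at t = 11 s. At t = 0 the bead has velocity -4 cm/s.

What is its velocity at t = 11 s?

Δv equals the area under the a-t graph; then v = v₀ + Δv.
0–2 s: ½(-12 + 3)(2) = -9 cm/s
2–7 s: ½(3 + 9)(5) = 30 cm/s
7–11 s: ½(9 + 7)(4) = 32 cm/s
Δv = 53 cm/s, so v(11) = -4 + (53) = 49 cm/s.

49 cm/s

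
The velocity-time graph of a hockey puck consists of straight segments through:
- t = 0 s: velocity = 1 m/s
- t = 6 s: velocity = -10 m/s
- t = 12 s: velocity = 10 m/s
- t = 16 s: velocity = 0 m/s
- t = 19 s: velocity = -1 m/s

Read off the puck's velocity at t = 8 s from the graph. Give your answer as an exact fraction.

-10/3 m/s

On 6–12 s the graph is linear from -10 to 10 m/s: v(8) = -10 + (10 − -10)·(8 − 6)/(12 − 6) = -10/3 m/s.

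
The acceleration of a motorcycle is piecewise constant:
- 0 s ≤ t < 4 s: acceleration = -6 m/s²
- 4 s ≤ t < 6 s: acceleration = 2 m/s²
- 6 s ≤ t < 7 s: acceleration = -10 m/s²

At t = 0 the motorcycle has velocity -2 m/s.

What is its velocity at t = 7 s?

Δv equals the area under the a-t graph; then v = v₀ + Δv.
0–4 s: -6 × 4 = -24 m/s
4–6 s: 2 × 2 = 4 m/s
6–7 s: -10 × 1 = -10 m/s
Δv = -30 m/s, so v(7) = -2 + (-30) = -32 m/s.

-32 m/s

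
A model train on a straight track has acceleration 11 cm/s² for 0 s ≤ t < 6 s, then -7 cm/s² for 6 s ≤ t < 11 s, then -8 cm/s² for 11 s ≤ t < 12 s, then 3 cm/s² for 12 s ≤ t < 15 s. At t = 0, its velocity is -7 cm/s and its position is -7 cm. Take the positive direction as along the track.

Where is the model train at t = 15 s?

438 cm

On each constant-a segment, Δv = aΔt and Δx = v₀Δt + ½aΔt²; chain segment to segment.
0–6 s: v starts -7 cm/s; Δx = -7·6 + ½·11·6² = 156 cm; v ends 59 cm/s.
6–11 s: v starts 59 cm/s; Δx = 59·5 + ½·-7·5² = 207.5 cm; v ends 24 cm/s.
11–12 s: v starts 24 cm/s; Δx = 24·1 + ½·-8·1² = 20 cm; v ends 16 cm/s.
12–15 s: v starts 16 cm/s; Δx = 16·3 + ½·3·3² = 61.5 cm; v ends 25 cm/s.
x(15) = -7 + Σ Δx = 438 cm.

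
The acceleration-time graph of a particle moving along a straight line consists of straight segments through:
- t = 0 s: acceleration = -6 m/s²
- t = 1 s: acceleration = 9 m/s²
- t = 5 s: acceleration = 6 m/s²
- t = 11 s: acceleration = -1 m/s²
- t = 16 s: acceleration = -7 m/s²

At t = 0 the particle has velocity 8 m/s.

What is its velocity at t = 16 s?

34.5 m/s

Δv equals the area under the a-t graph; then v = v₀ + Δv.
0–1 s: ½(-6 + 9)(1) = 1.5 m/s
1–5 s: ½(9 + 6)(4) = 30 m/s
5–11 s: ½(6 + -1)(6) = 15 m/s
11–16 s: ½(-1 + -7)(5) = -20 m/s
Δv = 26.5 m/s, so v(16) = 8 + (26.5) = 34.5 m/s.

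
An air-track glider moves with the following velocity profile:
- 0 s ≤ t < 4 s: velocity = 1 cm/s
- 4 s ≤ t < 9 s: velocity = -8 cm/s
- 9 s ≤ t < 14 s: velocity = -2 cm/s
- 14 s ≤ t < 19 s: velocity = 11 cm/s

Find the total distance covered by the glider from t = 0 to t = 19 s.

Distance (not displacement) is the total path length: add the absolute areas under v-t.
0–4 s: |1| × 4 = 4 cm
4–9 s: |-8| × 5 = 40 cm
9–14 s: |-2| × 5 = 10 cm
14–19 s: |11| × 5 = 55 cm
Total distance = 109 cm

109 cm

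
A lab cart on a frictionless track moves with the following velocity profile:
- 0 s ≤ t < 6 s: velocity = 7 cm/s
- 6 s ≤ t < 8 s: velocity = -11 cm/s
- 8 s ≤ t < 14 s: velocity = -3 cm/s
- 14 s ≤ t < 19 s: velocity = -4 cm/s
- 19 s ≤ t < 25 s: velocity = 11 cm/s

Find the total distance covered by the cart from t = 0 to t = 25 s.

Distance (not displacement) is the total path length: add the absolute areas under v-t.
0–6 s: |7| × 6 = 42 cm
6–8 s: |-11| × 2 = 22 cm
8–14 s: |-3| × 6 = 18 cm
14–19 s: |-4| × 5 = 20 cm
19–25 s: |11| × 6 = 66 cm
Total distance = 168 cm

168 cm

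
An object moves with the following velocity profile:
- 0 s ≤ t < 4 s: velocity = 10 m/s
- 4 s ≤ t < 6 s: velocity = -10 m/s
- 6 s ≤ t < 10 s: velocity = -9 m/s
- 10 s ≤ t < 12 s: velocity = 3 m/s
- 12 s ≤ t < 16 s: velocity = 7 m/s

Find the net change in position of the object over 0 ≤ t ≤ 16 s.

18 m

Net displacement equals the area under the velocity-time graph (areas below the axis count negative).
0–4 s: 10 × 4 = 40 m
4–6 s: -10 × 2 = -20 m
6–10 s: -9 × 4 = -36 m
10–12 s: 3 × 2 = 6 m
12–16 s: 7 × 4 = 28 m
Net displacement = 18 m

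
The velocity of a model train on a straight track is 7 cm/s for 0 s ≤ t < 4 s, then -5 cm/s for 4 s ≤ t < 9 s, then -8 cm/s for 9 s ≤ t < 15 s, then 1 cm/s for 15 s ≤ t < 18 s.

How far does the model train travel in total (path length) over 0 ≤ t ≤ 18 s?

Total distance travelled is ∫|v| dt — sum the magnitudes of each area piece.
0–4 s: |7| × 4 = 28 cm
4–9 s: |-5| × 5 = 25 cm
9–15 s: |-8| × 6 = 48 cm
15–18 s: |1| × 3 = 3 cm
Total distance = 104 cm

104 cm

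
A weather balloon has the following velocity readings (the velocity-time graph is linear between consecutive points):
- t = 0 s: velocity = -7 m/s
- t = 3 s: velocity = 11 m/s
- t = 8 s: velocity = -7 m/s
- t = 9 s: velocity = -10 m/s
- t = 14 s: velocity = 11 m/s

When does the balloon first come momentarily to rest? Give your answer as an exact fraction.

v changes sign on 0–3 s (from -7 to 11); the graph is linear there, so v = 0 at t = 0 + (7)·(3 − 0)/(11 − -7) = 7/6 s.

t = 7/6 s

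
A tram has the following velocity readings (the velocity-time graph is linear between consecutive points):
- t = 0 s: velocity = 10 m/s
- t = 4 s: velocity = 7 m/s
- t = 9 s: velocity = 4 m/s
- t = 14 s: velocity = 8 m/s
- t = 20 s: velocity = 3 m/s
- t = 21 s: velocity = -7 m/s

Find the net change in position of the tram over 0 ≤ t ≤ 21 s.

122.5 m

Displacement is the signed area under the v-t curve.
0–4 s: ½(10 + 7)(4) = 34 m
4–9 s: ½(7 + 4)(5) = 27.5 m
9–14 s: ½(4 + 8)(5) = 30 m
14–20 s: ½(8 + 3)(6) = 33 m
20–21 s: ½(3 + -7)(1) = -2 m
Net displacement = 122.5 m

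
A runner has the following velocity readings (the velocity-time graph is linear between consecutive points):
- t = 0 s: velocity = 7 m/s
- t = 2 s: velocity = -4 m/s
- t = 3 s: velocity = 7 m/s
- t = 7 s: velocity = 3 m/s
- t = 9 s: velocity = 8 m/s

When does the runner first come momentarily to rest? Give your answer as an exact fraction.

v changes sign on 0–2 s (from 7 to -4); the graph is linear there, so v = 0 at t = 0 + (-7)·(2 − 0)/(-4 − 7) = 14/11 s.

t = 14/11 s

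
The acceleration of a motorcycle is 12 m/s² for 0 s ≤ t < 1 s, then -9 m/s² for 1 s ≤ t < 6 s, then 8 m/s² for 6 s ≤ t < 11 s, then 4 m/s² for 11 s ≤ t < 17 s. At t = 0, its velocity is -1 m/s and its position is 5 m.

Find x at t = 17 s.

On each constant-a segment, Δv = aΔt and Δx = v₀Δt + ½aΔt²; chain segment to segment.
0–1 s: v starts -1 m/s; Δx = -1·1 + ½·12·1² = 5 m; v ends 11 m/s.
1–6 s: v starts 11 m/s; Δx = 11·5 + ½·-9·5² = -57.5 m; v ends -34 m/s.
6–11 s: v starts -34 m/s; Δx = -34·5 + ½·8·5² = -70 m; v ends 6 m/s.
11–17 s: v starts 6 m/s; Δx = 6·6 + ½·4·6² = 108 m; v ends 30 m/s.
x(17) = 5 + Σ Δx = -9.5 m.

-9.5 m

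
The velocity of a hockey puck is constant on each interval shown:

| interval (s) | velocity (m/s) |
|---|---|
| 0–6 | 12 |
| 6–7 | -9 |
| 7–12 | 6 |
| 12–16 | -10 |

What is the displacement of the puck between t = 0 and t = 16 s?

53 m

Displacement is the signed area under the v-t curve.
0–6 s: 12 × 6 = 72 m
6–7 s: -9 × 1 = -9 m
7–12 s: 6 × 5 = 30 m
12–16 s: -10 × 4 = -40 m
Net displacement = 53 m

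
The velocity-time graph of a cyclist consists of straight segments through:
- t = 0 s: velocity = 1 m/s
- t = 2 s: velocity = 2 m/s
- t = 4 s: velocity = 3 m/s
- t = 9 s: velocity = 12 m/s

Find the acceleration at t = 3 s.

Acceleration is the slope of the v-t graph on 2–4 s: (3 − 2)/(4 − 2) = 0.5 m/s².

0.5 m/s²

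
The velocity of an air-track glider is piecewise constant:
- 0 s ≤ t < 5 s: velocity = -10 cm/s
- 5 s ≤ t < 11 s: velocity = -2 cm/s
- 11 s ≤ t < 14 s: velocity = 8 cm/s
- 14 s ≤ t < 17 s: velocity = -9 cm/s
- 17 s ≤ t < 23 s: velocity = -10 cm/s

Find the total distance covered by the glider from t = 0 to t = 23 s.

Distance (not displacement) is the total path length: add the absolute areas under v-t.
0–5 s: |-10| × 5 = 50 cm
5–11 s: |-2| × 6 = 12 cm
11–14 s: |8| × 3 = 24 cm
14–17 s: |-9| × 3 = 27 cm
17–23 s: |-10| × 6 = 60 cm
Total distance = 173 cm

173 cm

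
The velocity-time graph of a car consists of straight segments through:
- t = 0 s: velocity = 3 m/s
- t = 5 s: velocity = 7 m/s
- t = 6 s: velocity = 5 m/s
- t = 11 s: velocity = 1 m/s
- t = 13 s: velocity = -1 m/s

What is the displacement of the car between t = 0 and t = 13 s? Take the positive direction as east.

Net displacement equals the area under the velocity-time graph (areas below the axis count negative).
0–5 s: ½(3 + 7)(5) = 25 m
5–6 s: ½(7 + 5)(1) = 6 m
6–11 s: ½(5 + 1)(5) = 15 m
11–13 s: ½(1 + -1)(2) = 0 m
Net displacement = 46 m

46 m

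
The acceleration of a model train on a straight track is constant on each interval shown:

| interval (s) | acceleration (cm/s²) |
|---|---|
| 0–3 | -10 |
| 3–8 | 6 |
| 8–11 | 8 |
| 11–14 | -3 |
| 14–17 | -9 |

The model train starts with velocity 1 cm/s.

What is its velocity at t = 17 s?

-11 cm/s

Δv equals the area under the a-t graph; then v = v₀ + Δv.
0–3 s: -10 × 3 = -30 cm/s
3–8 s: 6 × 5 = 30 cm/s
8–11 s: 8 × 3 = 24 cm/s
11–14 s: -3 × 3 = -9 cm/s
14–17 s: -9 × 3 = -27 cm/s
Δv = -12 cm/s, so v(17) = 1 + (-12) = -11 cm/s.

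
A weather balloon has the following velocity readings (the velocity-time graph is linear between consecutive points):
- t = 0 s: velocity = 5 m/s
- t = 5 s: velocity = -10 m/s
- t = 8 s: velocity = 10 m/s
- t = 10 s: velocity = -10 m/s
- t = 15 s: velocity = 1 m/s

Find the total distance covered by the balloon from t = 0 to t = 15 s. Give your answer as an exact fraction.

2270/33 m

Distance (not displacement) is the total path length: add the absolute areas under v-t.
0–5 s: v = 0 at t = 5/3 s; triangle areas 25/6 + 50/3 = 125/6 m
5–8 s: v = 0 at t = 6.5 s; triangle areas 7.5 + 7.5 = 15 m
8–10 s: v = 0 at t = 9 s; triangle areas 5 + 5 = 10 m
10–15 s: v = 0 at t = 160/11 s; triangle areas 250/11 + 5/22 = 505/22 m
Total distance = 2270/33 m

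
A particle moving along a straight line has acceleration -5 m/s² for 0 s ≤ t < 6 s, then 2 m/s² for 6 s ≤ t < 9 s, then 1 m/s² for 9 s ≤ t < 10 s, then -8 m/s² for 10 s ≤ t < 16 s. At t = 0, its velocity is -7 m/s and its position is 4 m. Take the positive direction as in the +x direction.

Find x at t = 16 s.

On each constant-a segment, Δv = aΔt and Δx = v₀Δt + ½aΔt²; chain segment to segment.
0–6 s: v starts -7 m/s; Δx = -7·6 + ½·-5·6² = -132 m; v ends -37 m/s.
6–9 s: v starts -37 m/s; Δx = -37·3 + ½·2·3² = -102 m; v ends -31 m/s.
9–10 s: v starts -31 m/s; Δx = -31·1 + ½·1·1² = -30.5 m; v ends -30 m/s.
10–16 s: v starts -30 m/s; Δx = -30·6 + ½·-8·6² = -324 m; v ends -78 m/s.
x(16) = 4 + Σ Δx = -584.5 m.

-584.5 m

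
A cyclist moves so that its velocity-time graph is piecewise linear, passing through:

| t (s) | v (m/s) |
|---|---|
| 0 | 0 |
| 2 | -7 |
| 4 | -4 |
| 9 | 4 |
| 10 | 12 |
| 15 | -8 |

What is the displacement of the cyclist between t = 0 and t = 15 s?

0 m

Displacement is the signed area under the v-t curve.
0–2 s: ½(0 + -7)(2) = -7 m
2–4 s: ½(-7 + -4)(2) = -11 m
4–9 s: ½(-4 + 4)(5) = 0 m
9–10 s: ½(4 + 12)(1) = 8 m
10–15 s: ½(12 + -8)(5) = 10 m
Net displacement = 0 m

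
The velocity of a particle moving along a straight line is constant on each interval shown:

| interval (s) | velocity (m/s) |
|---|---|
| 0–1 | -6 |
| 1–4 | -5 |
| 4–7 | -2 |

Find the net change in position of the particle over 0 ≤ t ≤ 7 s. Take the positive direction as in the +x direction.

-27 m

Displacement is the signed area under the v-t curve.
0–1 s: -6 × 1 = -6 m
1–4 s: -5 × 3 = -15 m
4–7 s: -2 × 3 = -6 m
Net displacement = -27 m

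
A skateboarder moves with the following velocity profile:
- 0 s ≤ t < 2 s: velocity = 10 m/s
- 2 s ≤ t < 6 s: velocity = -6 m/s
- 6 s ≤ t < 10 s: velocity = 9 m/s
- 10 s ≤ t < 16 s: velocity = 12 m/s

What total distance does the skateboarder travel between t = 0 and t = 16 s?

152 m

Total distance travelled is ∫|v| dt — sum the magnitudes of each area piece.
0–2 s: |10| × 2 = 20 m
2–6 s: |-6| × 4 = 24 m
6–10 s: |9| × 4 = 36 m
10–16 s: |12| × 6 = 72 m
Total distance = 152 m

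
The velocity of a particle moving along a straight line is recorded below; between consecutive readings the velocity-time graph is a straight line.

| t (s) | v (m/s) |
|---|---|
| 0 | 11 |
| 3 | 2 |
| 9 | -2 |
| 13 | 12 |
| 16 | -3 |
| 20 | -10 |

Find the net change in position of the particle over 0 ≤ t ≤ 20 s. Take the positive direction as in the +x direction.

27 m

Net displacement equals the area under the velocity-time graph (areas below the axis count negative).
0–3 s: ½(11 + 2)(3) = 19.5 m
3–9 s: ½(2 + -2)(6) = 0 m
9–13 s: ½(-2 + 12)(4) = 20 m
13–16 s: ½(12 + -3)(3) = 13.5 m
16–20 s: ½(-3 + -10)(4) = -26 m
Net displacement = 27 m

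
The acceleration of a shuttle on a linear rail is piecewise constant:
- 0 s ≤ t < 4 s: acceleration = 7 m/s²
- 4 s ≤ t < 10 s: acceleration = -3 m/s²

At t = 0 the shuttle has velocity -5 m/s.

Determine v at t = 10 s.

Δv equals the area under the a-t graph; then v = v₀ + Δv.
0–4 s: 7 × 4 = 28 m/s
4–10 s: -3 × 6 = -18 m/s
Δv = 10 m/s, so v(10) = -5 + (10) = 5 m/s.

5 m/s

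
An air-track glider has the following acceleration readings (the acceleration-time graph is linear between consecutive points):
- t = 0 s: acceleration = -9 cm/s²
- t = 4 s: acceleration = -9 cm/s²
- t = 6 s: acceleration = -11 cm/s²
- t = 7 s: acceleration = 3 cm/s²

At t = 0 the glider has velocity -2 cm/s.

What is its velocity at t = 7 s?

-62 cm/s

Δv equals the area under the a-t graph; then v = v₀ + Δv.
0–4 s: -9 × 4 = -36 cm/s
4–6 s: ½(-9 + -11)(2) = -20 cm/s
6–7 s: ½(-11 + 3)(1) = -4 cm/s
Δv = -60 cm/s, so v(7) = -2 + (-60) = -62 cm/s.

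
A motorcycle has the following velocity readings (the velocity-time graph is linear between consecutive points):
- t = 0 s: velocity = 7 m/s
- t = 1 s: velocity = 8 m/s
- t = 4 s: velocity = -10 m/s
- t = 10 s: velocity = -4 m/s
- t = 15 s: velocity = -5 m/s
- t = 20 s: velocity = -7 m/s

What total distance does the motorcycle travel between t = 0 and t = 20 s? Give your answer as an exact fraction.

347/3 m

Distance (not displacement) is the total path length: add the absolute areas under v-t.
0–1 s: |½(7 + 8)(1)| = 7.5 m
1–4 s: v = 0 at t = 7/3 s; triangle areas 16/3 + 25/3 = 41/3 m
4–10 s: |½(-10 + -4)(6)| = 42 m
10–15 s: |½(-4 + -5)(5)| = 22.5 m
15–20 s: |½(-5 + -7)(5)| = 30 m
Total distance = 347/3 m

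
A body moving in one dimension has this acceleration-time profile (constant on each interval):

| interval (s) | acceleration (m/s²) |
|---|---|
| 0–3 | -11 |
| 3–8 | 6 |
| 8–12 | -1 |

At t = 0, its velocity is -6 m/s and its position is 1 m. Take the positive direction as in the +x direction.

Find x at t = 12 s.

On each constant-a segment, Δv = aΔt and Δx = v₀Δt + ½aΔt²; chain segment to segment.
0–3 s: v starts -6 m/s; Δx = -6·3 + ½·-11·3² = -67.5 m; v ends -39 m/s.
3–8 s: v starts -39 m/s; Δx = -39·5 + ½·6·5² = -120 m; v ends -9 m/s.
8–12 s: v starts -9 m/s; Δx = -9·4 + ½·-1·4² = -44 m; v ends -13 m/s.
x(12) = 1 + Σ Δx = -230.5 m.

-230.5 m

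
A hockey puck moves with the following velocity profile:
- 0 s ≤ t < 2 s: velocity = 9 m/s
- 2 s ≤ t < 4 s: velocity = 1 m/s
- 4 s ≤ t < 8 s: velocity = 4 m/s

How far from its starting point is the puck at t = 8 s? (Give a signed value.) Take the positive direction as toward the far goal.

Net displacement equals the area under the velocity-time graph (areas below the axis count negative).
0–2 s: 9 × 2 = 18 m
2–4 s: 1 × 2 = 2 m
4–8 s: 4 × 4 = 16 m
Net displacement = 36 m

36 m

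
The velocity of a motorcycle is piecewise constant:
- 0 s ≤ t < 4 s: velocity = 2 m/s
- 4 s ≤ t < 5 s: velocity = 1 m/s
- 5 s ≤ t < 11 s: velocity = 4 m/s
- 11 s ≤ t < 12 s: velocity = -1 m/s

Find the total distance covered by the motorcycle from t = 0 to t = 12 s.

34 m

Total distance travelled is ∫|v| dt — sum the magnitudes of each area piece.
0–4 s: |2| × 4 = 8 m
4–5 s: |1| × 1 = 1 m
5–11 s: |4| × 6 = 24 m
11–12 s: |-1| × 1 = 1 m
Total distance = 34 m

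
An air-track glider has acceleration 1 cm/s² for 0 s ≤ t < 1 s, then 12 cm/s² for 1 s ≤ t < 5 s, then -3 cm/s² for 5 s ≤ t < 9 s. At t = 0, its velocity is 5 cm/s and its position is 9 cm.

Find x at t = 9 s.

On each constant-a segment, Δv = aΔt and Δx = v₀Δt + ½aΔt²; chain segment to segment.
0–1 s: v starts 5 cm/s; Δx = 5·1 + ½·1·1² = 5.5 cm; v ends 6 cm/s.
1–5 s: v starts 6 cm/s; Δx = 6·4 + ½·12·4² = 120 cm; v ends 54 cm/s.
5–9 s: v starts 54 cm/s; Δx = 54·4 + ½·-3·4² = 192 cm; v ends 42 cm/s.
x(9) = 9 + Σ Δx = 326.5 cm.

326.5 cm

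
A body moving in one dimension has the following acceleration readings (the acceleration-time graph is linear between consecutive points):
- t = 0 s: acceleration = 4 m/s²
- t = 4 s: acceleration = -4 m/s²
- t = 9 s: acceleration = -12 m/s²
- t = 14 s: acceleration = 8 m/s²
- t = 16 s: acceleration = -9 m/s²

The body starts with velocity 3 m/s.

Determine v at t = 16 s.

-48 m/s

Δv equals the area under the a-t graph; then v = v₀ + Δv.
0–4 s: ½(4 + -4)(4) = 0 m/s
4–9 s: ½(-4 + -12)(5) = -40 m/s
9–14 s: ½(-12 + 8)(5) = -10 m/s
14–16 s: ½(8 + -9)(2) = -1 m/s
Δv = -51 m/s, so v(16) = 3 + (-51) = -48 m/s.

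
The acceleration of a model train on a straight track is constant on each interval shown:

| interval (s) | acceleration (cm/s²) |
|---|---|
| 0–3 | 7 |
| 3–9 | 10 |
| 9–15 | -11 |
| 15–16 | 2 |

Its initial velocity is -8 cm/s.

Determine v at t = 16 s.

Δv equals the area under the a-t graph; then v = v₀ + Δv.
0–3 s: 7 × 3 = 21 cm/s
3–9 s: 10 × 6 = 60 cm/s
9–15 s: -11 × 6 = -66 cm/s
15–16 s: 2 × 1 = 2 cm/s
Δv = 17 cm/s, so v(16) = -8 + (17) = 9 cm/s.

9 cm/s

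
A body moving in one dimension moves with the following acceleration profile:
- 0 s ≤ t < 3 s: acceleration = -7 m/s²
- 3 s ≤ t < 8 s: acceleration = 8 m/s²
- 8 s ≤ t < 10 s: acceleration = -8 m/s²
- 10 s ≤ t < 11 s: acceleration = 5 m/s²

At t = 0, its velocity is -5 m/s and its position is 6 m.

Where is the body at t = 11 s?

-58 m

On each constant-a segment, Δv = aΔt and Δx = v₀Δt + ½aΔt²; chain segment to segment.
0–3 s: v starts -5 m/s; Δx = -5·3 + ½·-7·3² = -46.5 m; v ends -26 m/s.
3–8 s: v starts -26 m/s; Δx = -26·5 + ½·8·5² = -30 m; v ends 14 m/s.
8–10 s: v starts 14 m/s; Δx = 14·2 + ½·-8·2² = 12 m; v ends -2 m/s.
10–11 s: v starts -2 m/s; Δx = -2·1 + ½·5·1² = 0.5 m; v ends 3 m/s.
x(11) = 6 + Σ Δx = -58 m.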